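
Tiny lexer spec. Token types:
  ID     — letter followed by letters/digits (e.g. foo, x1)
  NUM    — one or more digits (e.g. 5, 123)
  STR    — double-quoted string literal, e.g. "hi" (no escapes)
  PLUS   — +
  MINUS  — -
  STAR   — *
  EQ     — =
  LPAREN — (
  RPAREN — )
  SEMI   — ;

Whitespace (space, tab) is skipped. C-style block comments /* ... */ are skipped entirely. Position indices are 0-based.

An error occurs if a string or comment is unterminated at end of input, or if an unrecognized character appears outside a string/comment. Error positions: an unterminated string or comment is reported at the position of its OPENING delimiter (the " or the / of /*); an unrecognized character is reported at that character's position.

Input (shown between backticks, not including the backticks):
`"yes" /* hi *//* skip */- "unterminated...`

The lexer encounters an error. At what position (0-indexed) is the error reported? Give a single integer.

pos=0: enter STRING mode
pos=0: emit STR "yes" (now at pos=5)
pos=6: enter COMMENT mode (saw '/*')
exit COMMENT mode (now at pos=14)
pos=14: enter COMMENT mode (saw '/*')
exit COMMENT mode (now at pos=24)
pos=24: emit MINUS '-'
pos=26: enter STRING mode
pos=26: ERROR — unterminated string

Answer: 26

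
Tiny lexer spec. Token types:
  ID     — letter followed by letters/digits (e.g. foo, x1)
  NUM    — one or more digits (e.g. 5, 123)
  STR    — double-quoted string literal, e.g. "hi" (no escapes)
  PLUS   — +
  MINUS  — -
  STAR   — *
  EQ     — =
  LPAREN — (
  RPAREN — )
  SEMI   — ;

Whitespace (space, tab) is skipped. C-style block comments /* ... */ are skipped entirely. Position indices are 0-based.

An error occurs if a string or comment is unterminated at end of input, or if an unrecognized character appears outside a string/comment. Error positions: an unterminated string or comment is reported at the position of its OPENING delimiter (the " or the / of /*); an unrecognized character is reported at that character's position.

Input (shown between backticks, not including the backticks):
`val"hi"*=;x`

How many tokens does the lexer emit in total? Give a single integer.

Answer: 6

Derivation:
pos=0: emit ID 'val' (now at pos=3)
pos=3: enter STRING mode
pos=3: emit STR "hi" (now at pos=7)
pos=7: emit STAR '*'
pos=8: emit EQ '='
pos=9: emit SEMI ';'
pos=10: emit ID 'x' (now at pos=11)
DONE. 6 tokens: [ID, STR, STAR, EQ, SEMI, ID]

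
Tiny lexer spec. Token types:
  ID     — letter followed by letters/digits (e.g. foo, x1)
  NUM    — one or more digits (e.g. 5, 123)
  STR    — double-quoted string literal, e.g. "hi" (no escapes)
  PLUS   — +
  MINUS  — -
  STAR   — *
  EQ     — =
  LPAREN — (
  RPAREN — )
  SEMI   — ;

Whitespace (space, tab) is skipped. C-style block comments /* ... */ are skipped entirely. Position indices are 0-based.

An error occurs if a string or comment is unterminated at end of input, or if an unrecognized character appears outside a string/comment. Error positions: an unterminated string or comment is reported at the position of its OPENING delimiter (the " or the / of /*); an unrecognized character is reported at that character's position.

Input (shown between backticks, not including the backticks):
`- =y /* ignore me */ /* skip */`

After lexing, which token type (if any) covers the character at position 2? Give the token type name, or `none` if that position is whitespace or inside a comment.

pos=0: emit MINUS '-'
pos=2: emit EQ '='
pos=3: emit ID 'y' (now at pos=4)
pos=5: enter COMMENT mode (saw '/*')
exit COMMENT mode (now at pos=20)
pos=21: enter COMMENT mode (saw '/*')
exit COMMENT mode (now at pos=31)
DONE. 3 tokens: [MINUS, EQ, ID]
Position 2: char is '=' -> EQ

Answer: EQ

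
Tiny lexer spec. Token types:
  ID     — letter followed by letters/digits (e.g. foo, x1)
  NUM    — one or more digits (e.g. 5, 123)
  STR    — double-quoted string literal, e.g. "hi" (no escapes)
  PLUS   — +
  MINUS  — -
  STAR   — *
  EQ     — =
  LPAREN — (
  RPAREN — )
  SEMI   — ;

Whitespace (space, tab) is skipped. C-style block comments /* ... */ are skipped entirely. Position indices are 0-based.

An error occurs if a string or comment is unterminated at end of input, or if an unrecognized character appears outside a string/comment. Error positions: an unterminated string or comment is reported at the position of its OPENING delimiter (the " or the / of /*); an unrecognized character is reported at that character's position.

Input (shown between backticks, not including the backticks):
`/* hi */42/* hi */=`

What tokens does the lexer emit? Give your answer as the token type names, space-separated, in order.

pos=0: enter COMMENT mode (saw '/*')
exit COMMENT mode (now at pos=8)
pos=8: emit NUM '42' (now at pos=10)
pos=10: enter COMMENT mode (saw '/*')
exit COMMENT mode (now at pos=18)
pos=18: emit EQ '='
DONE. 2 tokens: [NUM, EQ]

Answer: NUM EQ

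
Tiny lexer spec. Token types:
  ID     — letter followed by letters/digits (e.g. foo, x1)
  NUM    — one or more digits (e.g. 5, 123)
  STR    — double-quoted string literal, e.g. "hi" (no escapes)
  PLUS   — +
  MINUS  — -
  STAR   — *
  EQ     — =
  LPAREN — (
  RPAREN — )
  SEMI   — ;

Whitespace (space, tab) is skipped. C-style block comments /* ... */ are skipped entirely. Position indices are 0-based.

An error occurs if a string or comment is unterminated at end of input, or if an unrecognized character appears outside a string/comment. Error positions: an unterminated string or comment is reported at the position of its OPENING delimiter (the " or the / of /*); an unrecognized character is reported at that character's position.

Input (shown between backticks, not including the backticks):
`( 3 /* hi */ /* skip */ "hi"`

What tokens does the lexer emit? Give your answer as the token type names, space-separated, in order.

pos=0: emit LPAREN '('
pos=2: emit NUM '3' (now at pos=3)
pos=4: enter COMMENT mode (saw '/*')
exit COMMENT mode (now at pos=12)
pos=13: enter COMMENT mode (saw '/*')
exit COMMENT mode (now at pos=23)
pos=24: enter STRING mode
pos=24: emit STR "hi" (now at pos=28)
DONE. 3 tokens: [LPAREN, NUM, STR]

Answer: LPAREN NUM STR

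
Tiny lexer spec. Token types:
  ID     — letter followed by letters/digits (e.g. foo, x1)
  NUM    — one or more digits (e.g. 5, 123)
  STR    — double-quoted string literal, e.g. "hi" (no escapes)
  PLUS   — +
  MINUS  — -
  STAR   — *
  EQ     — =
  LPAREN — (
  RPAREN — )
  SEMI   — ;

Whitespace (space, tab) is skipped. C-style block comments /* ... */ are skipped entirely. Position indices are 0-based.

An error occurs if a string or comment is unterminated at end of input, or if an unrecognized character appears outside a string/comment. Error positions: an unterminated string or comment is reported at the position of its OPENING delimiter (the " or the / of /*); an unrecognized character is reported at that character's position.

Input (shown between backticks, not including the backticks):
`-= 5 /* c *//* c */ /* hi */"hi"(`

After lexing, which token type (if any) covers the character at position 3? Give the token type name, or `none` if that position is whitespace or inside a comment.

Answer: NUM

Derivation:
pos=0: emit MINUS '-'
pos=1: emit EQ '='
pos=3: emit NUM '5' (now at pos=4)
pos=5: enter COMMENT mode (saw '/*')
exit COMMENT mode (now at pos=12)
pos=12: enter COMMENT mode (saw '/*')
exit COMMENT mode (now at pos=19)
pos=20: enter COMMENT mode (saw '/*')
exit COMMENT mode (now at pos=28)
pos=28: enter STRING mode
pos=28: emit STR "hi" (now at pos=32)
pos=32: emit LPAREN '('
DONE. 5 tokens: [MINUS, EQ, NUM, STR, LPAREN]
Position 3: char is '5' -> NUM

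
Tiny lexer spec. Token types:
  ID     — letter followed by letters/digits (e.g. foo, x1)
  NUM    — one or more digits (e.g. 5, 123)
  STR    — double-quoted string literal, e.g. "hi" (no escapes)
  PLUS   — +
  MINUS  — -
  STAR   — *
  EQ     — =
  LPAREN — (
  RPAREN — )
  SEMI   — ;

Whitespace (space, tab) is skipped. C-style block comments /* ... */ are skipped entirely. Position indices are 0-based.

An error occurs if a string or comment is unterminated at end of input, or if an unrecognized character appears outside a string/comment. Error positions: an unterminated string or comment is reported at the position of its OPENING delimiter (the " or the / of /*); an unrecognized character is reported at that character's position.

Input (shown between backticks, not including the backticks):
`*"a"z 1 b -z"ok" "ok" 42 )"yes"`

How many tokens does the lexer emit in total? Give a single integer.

pos=0: emit STAR '*'
pos=1: enter STRING mode
pos=1: emit STR "a" (now at pos=4)
pos=4: emit ID 'z' (now at pos=5)
pos=6: emit NUM '1' (now at pos=7)
pos=8: emit ID 'b' (now at pos=9)
pos=10: emit MINUS '-'
pos=11: emit ID 'z' (now at pos=12)
pos=12: enter STRING mode
pos=12: emit STR "ok" (now at pos=16)
pos=17: enter STRING mode
pos=17: emit STR "ok" (now at pos=21)
pos=22: emit NUM '42' (now at pos=24)
pos=25: emit RPAREN ')'
pos=26: enter STRING mode
pos=26: emit STR "yes" (now at pos=31)
DONE. 12 tokens: [STAR, STR, ID, NUM, ID, MINUS, ID, STR, STR, NUM, RPAREN, STR]

Answer: 12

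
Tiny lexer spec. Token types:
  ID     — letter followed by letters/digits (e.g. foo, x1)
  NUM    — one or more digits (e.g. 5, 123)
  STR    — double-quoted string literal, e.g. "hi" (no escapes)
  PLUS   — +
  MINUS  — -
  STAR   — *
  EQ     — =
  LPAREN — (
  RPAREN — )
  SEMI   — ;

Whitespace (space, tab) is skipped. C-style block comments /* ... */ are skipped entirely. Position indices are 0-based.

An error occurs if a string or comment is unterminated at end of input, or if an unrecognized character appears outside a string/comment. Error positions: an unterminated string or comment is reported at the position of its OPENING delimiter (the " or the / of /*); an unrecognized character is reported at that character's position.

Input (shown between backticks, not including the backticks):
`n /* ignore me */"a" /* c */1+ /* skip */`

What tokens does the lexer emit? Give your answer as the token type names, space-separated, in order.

pos=0: emit ID 'n' (now at pos=1)
pos=2: enter COMMENT mode (saw '/*')
exit COMMENT mode (now at pos=17)
pos=17: enter STRING mode
pos=17: emit STR "a" (now at pos=20)
pos=21: enter COMMENT mode (saw '/*')
exit COMMENT mode (now at pos=28)
pos=28: emit NUM '1' (now at pos=29)
pos=29: emit PLUS '+'
pos=31: enter COMMENT mode (saw '/*')
exit COMMENT mode (now at pos=41)
DONE. 4 tokens: [ID, STR, NUM, PLUS]

Answer: ID STR NUM PLUS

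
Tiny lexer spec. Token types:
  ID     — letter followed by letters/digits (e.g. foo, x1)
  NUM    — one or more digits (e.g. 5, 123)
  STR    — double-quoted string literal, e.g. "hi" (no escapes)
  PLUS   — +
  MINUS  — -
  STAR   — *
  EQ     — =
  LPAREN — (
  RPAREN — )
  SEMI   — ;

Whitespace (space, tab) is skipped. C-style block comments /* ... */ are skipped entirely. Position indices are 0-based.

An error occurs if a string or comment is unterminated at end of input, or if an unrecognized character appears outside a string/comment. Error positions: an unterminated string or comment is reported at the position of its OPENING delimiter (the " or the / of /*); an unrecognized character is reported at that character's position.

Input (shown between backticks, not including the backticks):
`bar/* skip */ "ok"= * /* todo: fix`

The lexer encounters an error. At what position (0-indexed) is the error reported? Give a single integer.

Answer: 22

Derivation:
pos=0: emit ID 'bar' (now at pos=3)
pos=3: enter COMMENT mode (saw '/*')
exit COMMENT mode (now at pos=13)
pos=14: enter STRING mode
pos=14: emit STR "ok" (now at pos=18)
pos=18: emit EQ '='
pos=20: emit STAR '*'
pos=22: enter COMMENT mode (saw '/*')
pos=22: ERROR — unterminated comment (reached EOF)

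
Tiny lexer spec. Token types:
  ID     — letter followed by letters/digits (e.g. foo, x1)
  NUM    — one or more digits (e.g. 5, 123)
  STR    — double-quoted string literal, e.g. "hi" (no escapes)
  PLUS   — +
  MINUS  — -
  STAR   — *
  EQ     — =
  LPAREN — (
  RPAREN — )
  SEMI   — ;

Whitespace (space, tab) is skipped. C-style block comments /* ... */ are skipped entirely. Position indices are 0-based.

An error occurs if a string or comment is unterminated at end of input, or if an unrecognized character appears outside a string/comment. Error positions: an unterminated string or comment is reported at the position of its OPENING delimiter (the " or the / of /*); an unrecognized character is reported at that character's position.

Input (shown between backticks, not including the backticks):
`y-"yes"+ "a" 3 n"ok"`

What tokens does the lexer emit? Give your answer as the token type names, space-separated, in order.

pos=0: emit ID 'y' (now at pos=1)
pos=1: emit MINUS '-'
pos=2: enter STRING mode
pos=2: emit STR "yes" (now at pos=7)
pos=7: emit PLUS '+'
pos=9: enter STRING mode
pos=9: emit STR "a" (now at pos=12)
pos=13: emit NUM '3' (now at pos=14)
pos=15: emit ID 'n' (now at pos=16)
pos=16: enter STRING mode
pos=16: emit STR "ok" (now at pos=20)
DONE. 8 tokens: [ID, MINUS, STR, PLUS, STR, NUM, ID, STR]

Answer: ID MINUS STR PLUS STR NUM ID STR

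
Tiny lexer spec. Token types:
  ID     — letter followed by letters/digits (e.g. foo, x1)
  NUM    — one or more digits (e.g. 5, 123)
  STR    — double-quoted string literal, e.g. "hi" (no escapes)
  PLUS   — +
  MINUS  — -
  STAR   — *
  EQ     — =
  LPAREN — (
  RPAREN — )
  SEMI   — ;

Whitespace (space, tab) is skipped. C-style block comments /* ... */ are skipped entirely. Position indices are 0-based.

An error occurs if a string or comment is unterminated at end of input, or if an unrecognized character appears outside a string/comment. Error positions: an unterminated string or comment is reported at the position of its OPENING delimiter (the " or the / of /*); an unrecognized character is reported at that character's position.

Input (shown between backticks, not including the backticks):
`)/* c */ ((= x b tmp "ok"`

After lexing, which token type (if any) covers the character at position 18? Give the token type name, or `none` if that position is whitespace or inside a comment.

Answer: ID

Derivation:
pos=0: emit RPAREN ')'
pos=1: enter COMMENT mode (saw '/*')
exit COMMENT mode (now at pos=8)
pos=9: emit LPAREN '('
pos=10: emit LPAREN '('
pos=11: emit EQ '='
pos=13: emit ID 'x' (now at pos=14)
pos=15: emit ID 'b' (now at pos=16)
pos=17: emit ID 'tmp' (now at pos=20)
pos=21: enter STRING mode
pos=21: emit STR "ok" (now at pos=25)
DONE. 8 tokens: [RPAREN, LPAREN, LPAREN, EQ, ID, ID, ID, STR]
Position 18: char is 'm' -> ID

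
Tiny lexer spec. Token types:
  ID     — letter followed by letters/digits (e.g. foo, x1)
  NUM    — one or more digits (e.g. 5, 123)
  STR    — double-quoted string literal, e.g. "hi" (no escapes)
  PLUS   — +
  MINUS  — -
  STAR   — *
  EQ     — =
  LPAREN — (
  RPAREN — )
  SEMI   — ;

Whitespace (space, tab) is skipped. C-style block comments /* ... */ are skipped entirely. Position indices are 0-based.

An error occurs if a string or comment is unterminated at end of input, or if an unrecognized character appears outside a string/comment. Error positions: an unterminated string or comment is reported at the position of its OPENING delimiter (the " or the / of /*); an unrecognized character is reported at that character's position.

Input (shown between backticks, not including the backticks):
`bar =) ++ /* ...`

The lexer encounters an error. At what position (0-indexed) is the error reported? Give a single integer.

Answer: 10

Derivation:
pos=0: emit ID 'bar' (now at pos=3)
pos=4: emit EQ '='
pos=5: emit RPAREN ')'
pos=7: emit PLUS '+'
pos=8: emit PLUS '+'
pos=10: enter COMMENT mode (saw '/*')
pos=10: ERROR — unterminated comment (reached EOF)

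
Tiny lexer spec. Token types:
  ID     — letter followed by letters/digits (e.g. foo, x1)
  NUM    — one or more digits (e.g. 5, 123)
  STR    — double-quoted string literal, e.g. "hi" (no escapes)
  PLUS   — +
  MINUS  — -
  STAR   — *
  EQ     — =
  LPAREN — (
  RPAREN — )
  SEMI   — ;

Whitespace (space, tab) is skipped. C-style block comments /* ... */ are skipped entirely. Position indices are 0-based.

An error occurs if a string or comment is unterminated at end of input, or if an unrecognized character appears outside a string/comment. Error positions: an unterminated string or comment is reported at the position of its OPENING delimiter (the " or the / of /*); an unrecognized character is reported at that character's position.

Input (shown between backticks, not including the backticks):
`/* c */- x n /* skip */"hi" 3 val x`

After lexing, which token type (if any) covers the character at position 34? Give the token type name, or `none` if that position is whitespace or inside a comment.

Answer: ID

Derivation:
pos=0: enter COMMENT mode (saw '/*')
exit COMMENT mode (now at pos=7)
pos=7: emit MINUS '-'
pos=9: emit ID 'x' (now at pos=10)
pos=11: emit ID 'n' (now at pos=12)
pos=13: enter COMMENT mode (saw '/*')
exit COMMENT mode (now at pos=23)
pos=23: enter STRING mode
pos=23: emit STR "hi" (now at pos=27)
pos=28: emit NUM '3' (now at pos=29)
pos=30: emit ID 'val' (now at pos=33)
pos=34: emit ID 'x' (now at pos=35)
DONE. 7 tokens: [MINUS, ID, ID, STR, NUM, ID, ID]
Position 34: char is 'x' -> ID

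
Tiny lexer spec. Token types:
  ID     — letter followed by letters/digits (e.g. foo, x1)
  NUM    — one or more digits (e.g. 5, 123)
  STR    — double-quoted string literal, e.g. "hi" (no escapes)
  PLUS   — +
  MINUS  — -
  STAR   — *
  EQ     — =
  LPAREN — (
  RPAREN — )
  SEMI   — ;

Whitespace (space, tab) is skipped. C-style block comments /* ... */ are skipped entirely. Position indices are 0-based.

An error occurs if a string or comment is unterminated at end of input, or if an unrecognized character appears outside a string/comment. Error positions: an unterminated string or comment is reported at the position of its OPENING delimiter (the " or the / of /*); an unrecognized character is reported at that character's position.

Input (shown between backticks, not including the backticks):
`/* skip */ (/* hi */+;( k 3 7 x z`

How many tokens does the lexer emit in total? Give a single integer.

Answer: 9

Derivation:
pos=0: enter COMMENT mode (saw '/*')
exit COMMENT mode (now at pos=10)
pos=11: emit LPAREN '('
pos=12: enter COMMENT mode (saw '/*')
exit COMMENT mode (now at pos=20)
pos=20: emit PLUS '+'
pos=21: emit SEMI ';'
pos=22: emit LPAREN '('
pos=24: emit ID 'k' (now at pos=25)
pos=26: emit NUM '3' (now at pos=27)
pos=28: emit NUM '7' (now at pos=29)
pos=30: emit ID 'x' (now at pos=31)
pos=32: emit ID 'z' (now at pos=33)
DONE. 9 tokens: [LPAREN, PLUS, SEMI, LPAREN, ID, NUM, NUM, ID, ID]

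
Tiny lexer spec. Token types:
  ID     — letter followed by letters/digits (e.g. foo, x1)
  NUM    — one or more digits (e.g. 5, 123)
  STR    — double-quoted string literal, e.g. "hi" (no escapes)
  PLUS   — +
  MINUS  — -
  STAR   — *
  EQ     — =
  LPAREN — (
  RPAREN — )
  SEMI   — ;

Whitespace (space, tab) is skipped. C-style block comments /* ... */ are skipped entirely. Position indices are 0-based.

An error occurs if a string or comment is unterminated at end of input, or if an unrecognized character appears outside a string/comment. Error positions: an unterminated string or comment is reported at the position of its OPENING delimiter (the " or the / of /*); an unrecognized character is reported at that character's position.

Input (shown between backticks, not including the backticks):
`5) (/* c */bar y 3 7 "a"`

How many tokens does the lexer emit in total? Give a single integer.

pos=0: emit NUM '5' (now at pos=1)
pos=1: emit RPAREN ')'
pos=3: emit LPAREN '('
pos=4: enter COMMENT mode (saw '/*')
exit COMMENT mode (now at pos=11)
pos=11: emit ID 'bar' (now at pos=14)
pos=15: emit ID 'y' (now at pos=16)
pos=17: emit NUM '3' (now at pos=18)
pos=19: emit NUM '7' (now at pos=20)
pos=21: enter STRING mode
pos=21: emit STR "a" (now at pos=24)
DONE. 8 tokens: [NUM, RPAREN, LPAREN, ID, ID, NUM, NUM, STR]

Answer: 8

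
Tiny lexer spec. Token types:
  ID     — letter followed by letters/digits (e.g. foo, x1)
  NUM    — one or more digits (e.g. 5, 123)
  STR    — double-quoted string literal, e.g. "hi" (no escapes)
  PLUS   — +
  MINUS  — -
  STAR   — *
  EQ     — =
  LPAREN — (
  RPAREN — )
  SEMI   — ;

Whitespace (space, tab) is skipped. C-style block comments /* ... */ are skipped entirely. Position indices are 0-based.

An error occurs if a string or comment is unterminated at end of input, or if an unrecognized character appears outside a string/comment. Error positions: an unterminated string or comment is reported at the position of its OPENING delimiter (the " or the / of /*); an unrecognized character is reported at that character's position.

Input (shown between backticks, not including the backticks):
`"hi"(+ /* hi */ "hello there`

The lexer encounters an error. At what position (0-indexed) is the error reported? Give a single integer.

Answer: 16

Derivation:
pos=0: enter STRING mode
pos=0: emit STR "hi" (now at pos=4)
pos=4: emit LPAREN '('
pos=5: emit PLUS '+'
pos=7: enter COMMENT mode (saw '/*')
exit COMMENT mode (now at pos=15)
pos=16: enter STRING mode
pos=16: ERROR — unterminated string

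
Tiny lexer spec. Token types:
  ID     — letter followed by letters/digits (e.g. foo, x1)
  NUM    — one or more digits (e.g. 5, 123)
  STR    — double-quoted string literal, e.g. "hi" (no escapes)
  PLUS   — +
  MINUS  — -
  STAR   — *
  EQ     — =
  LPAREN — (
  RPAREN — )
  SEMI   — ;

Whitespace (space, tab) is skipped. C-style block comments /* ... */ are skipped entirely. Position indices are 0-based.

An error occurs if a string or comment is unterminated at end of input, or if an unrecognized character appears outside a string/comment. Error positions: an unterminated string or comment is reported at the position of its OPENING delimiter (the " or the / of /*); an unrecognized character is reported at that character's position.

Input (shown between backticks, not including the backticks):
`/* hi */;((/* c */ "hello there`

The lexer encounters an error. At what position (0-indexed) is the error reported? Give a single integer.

pos=0: enter COMMENT mode (saw '/*')
exit COMMENT mode (now at pos=8)
pos=8: emit SEMI ';'
pos=9: emit LPAREN '('
pos=10: emit LPAREN '('
pos=11: enter COMMENT mode (saw '/*')
exit COMMENT mode (now at pos=18)
pos=19: enter STRING mode
pos=19: ERROR — unterminated string

Answer: 19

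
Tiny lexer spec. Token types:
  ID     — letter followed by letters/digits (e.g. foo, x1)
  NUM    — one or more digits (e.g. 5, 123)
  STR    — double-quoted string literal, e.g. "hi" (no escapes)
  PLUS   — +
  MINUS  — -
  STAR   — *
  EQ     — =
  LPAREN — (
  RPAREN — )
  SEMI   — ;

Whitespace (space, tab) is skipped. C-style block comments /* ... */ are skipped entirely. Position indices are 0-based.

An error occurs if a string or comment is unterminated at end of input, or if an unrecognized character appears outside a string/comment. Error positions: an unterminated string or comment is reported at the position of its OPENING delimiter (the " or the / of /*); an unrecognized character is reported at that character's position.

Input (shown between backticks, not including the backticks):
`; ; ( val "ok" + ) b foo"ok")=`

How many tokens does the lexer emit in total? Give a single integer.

pos=0: emit SEMI ';'
pos=2: emit SEMI ';'
pos=4: emit LPAREN '('
pos=6: emit ID 'val' (now at pos=9)
pos=10: enter STRING mode
pos=10: emit STR "ok" (now at pos=14)
pos=15: emit PLUS '+'
pos=17: emit RPAREN ')'
pos=19: emit ID 'b' (now at pos=20)
pos=21: emit ID 'foo' (now at pos=24)
pos=24: enter STRING mode
pos=24: emit STR "ok" (now at pos=28)
pos=28: emit RPAREN ')'
pos=29: emit EQ '='
DONE. 12 tokens: [SEMI, SEMI, LPAREN, ID, STR, PLUS, RPAREN, ID, ID, STR, RPAREN, EQ]

Answer: 12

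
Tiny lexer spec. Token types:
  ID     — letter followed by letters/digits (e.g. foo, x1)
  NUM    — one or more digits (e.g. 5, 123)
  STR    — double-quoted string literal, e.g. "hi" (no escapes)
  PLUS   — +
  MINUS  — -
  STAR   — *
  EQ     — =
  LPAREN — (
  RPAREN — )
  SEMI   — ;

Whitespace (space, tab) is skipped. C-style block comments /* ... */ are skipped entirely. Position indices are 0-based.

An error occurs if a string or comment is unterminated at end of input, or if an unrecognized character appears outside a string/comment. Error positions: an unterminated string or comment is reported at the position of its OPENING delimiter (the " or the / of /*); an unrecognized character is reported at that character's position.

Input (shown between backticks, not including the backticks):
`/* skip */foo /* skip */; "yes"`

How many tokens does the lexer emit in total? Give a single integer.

pos=0: enter COMMENT mode (saw '/*')
exit COMMENT mode (now at pos=10)
pos=10: emit ID 'foo' (now at pos=13)
pos=14: enter COMMENT mode (saw '/*')
exit COMMENT mode (now at pos=24)
pos=24: emit SEMI ';'
pos=26: enter STRING mode
pos=26: emit STR "yes" (now at pos=31)
DONE. 3 tokens: [ID, SEMI, STR]

Answer: 3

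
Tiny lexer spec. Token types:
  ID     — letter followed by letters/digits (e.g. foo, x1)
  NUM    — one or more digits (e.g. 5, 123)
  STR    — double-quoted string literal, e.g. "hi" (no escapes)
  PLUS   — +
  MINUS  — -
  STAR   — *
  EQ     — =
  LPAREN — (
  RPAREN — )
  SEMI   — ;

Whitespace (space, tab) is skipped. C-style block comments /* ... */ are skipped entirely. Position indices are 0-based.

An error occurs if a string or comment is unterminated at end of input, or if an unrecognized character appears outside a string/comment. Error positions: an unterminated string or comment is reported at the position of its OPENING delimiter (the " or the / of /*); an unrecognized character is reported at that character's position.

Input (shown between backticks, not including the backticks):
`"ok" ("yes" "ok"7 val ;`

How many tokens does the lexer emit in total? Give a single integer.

pos=0: enter STRING mode
pos=0: emit STR "ok" (now at pos=4)
pos=5: emit LPAREN '('
pos=6: enter STRING mode
pos=6: emit STR "yes" (now at pos=11)
pos=12: enter STRING mode
pos=12: emit STR "ok" (now at pos=16)
pos=16: emit NUM '7' (now at pos=17)
pos=18: emit ID 'val' (now at pos=21)
pos=22: emit SEMI ';'
DONE. 7 tokens: [STR, LPAREN, STR, STR, NUM, ID, SEMI]

Answer: 7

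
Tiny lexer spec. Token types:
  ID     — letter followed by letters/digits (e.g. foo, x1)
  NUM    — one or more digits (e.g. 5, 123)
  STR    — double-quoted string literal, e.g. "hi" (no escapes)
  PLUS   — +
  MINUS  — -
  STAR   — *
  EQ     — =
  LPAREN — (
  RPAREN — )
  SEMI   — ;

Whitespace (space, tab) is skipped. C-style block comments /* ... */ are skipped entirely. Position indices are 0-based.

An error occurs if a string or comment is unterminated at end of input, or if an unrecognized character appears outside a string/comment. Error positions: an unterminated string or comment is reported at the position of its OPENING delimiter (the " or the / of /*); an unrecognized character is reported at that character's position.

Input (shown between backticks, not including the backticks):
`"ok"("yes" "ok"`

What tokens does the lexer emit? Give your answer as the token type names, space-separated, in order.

pos=0: enter STRING mode
pos=0: emit STR "ok" (now at pos=4)
pos=4: emit LPAREN '('
pos=5: enter STRING mode
pos=5: emit STR "yes" (now at pos=10)
pos=11: enter STRING mode
pos=11: emit STR "ok" (now at pos=15)
DONE. 4 tokens: [STR, LPAREN, STR, STR]

Answer: STR LPAREN STR STR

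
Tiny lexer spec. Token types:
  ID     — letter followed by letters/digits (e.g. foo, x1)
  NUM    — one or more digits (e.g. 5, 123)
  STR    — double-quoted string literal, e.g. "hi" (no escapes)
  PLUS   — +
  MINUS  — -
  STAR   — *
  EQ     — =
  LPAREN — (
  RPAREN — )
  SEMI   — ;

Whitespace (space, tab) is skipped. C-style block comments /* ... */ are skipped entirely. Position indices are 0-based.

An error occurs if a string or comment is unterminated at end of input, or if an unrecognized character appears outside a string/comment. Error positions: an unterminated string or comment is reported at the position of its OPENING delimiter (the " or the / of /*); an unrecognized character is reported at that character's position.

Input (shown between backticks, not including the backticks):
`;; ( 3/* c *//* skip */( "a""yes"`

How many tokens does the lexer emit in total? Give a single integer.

Answer: 7

Derivation:
pos=0: emit SEMI ';'
pos=1: emit SEMI ';'
pos=3: emit LPAREN '('
pos=5: emit NUM '3' (now at pos=6)
pos=6: enter COMMENT mode (saw '/*')
exit COMMENT mode (now at pos=13)
pos=13: enter COMMENT mode (saw '/*')
exit COMMENT mode (now at pos=23)
pos=23: emit LPAREN '('
pos=25: enter STRING mode
pos=25: emit STR "a" (now at pos=28)
pos=28: enter STRING mode
pos=28: emit STR "yes" (now at pos=33)
DONE. 7 tokens: [SEMI, SEMI, LPAREN, NUM, LPAREN, STR, STR]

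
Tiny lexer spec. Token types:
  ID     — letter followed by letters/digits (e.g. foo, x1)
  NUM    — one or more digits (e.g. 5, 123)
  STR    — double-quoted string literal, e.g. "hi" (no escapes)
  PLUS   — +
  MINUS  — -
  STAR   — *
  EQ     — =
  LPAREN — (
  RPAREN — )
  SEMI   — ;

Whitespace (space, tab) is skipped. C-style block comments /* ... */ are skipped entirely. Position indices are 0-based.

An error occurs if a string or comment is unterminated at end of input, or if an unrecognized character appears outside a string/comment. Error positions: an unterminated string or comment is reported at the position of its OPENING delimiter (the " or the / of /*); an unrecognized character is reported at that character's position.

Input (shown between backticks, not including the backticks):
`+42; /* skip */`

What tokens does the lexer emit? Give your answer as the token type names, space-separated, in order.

pos=0: emit PLUS '+'
pos=1: emit NUM '42' (now at pos=3)
pos=3: emit SEMI ';'
pos=5: enter COMMENT mode (saw '/*')
exit COMMENT mode (now at pos=15)
DONE. 3 tokens: [PLUS, NUM, SEMI]

Answer: PLUS NUM SEMI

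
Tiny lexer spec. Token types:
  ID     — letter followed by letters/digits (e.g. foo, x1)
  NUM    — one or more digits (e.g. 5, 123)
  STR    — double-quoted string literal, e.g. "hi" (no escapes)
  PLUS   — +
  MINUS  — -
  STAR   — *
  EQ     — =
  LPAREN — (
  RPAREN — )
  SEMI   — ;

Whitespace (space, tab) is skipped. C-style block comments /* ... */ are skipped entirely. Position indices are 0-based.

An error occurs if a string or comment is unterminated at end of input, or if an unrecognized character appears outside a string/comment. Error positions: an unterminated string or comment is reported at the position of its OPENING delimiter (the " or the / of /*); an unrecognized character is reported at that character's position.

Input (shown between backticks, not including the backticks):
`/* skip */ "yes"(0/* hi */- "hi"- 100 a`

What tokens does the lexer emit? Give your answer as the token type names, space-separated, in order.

pos=0: enter COMMENT mode (saw '/*')
exit COMMENT mode (now at pos=10)
pos=11: enter STRING mode
pos=11: emit STR "yes" (now at pos=16)
pos=16: emit LPAREN '('
pos=17: emit NUM '0' (now at pos=18)
pos=18: enter COMMENT mode (saw '/*')
exit COMMENT mode (now at pos=26)
pos=26: emit MINUS '-'
pos=28: enter STRING mode
pos=28: emit STR "hi" (now at pos=32)
pos=32: emit MINUS '-'
pos=34: emit NUM '100' (now at pos=37)
pos=38: emit ID 'a' (now at pos=39)
DONE. 8 tokens: [STR, LPAREN, NUM, MINUS, STR, MINUS, NUM, ID]

Answer: STR LPAREN NUM MINUS STR MINUS NUM ID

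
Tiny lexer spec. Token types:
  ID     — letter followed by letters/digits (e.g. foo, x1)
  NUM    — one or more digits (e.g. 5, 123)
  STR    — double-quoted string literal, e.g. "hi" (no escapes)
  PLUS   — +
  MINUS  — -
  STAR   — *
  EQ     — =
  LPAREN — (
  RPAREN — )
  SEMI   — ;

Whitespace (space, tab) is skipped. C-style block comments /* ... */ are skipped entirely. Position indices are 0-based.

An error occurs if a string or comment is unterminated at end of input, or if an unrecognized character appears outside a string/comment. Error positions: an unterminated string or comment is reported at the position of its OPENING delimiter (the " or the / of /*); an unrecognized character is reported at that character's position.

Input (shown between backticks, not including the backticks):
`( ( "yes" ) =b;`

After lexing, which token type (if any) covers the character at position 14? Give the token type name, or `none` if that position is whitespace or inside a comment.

pos=0: emit LPAREN '('
pos=2: emit LPAREN '('
pos=4: enter STRING mode
pos=4: emit STR "yes" (now at pos=9)
pos=10: emit RPAREN ')'
pos=12: emit EQ '='
pos=13: emit ID 'b' (now at pos=14)
pos=14: emit SEMI ';'
DONE. 7 tokens: [LPAREN, LPAREN, STR, RPAREN, EQ, ID, SEMI]
Position 14: char is ';' -> SEMI

Answer: SEMI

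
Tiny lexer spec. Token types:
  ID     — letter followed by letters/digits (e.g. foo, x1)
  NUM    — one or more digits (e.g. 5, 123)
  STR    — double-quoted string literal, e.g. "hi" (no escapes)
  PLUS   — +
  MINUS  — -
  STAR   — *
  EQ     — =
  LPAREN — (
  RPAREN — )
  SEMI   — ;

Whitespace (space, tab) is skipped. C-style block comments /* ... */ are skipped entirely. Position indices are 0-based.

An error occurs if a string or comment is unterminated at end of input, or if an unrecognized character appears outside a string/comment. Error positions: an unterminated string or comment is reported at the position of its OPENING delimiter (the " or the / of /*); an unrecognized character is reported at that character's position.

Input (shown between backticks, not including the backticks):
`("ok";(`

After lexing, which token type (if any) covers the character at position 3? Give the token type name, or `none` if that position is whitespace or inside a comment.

Answer: STR

Derivation:
pos=0: emit LPAREN '('
pos=1: enter STRING mode
pos=1: emit STR "ok" (now at pos=5)
pos=5: emit SEMI ';'
pos=6: emit LPAREN '('
DONE. 4 tokens: [LPAREN, STR, SEMI, LPAREN]
Position 3: char is 'k' -> STR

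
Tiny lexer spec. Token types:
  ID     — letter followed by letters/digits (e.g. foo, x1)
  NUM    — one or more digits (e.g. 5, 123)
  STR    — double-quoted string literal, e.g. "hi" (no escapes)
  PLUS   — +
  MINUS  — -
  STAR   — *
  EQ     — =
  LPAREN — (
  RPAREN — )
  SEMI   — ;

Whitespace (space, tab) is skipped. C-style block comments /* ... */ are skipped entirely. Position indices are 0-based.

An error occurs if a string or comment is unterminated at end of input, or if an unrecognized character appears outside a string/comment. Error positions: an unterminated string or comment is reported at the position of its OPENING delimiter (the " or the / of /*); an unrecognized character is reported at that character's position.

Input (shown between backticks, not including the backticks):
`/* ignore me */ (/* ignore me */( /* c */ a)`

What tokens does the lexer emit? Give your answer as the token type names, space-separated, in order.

pos=0: enter COMMENT mode (saw '/*')
exit COMMENT mode (now at pos=15)
pos=16: emit LPAREN '('
pos=17: enter COMMENT mode (saw '/*')
exit COMMENT mode (now at pos=32)
pos=32: emit LPAREN '('
pos=34: enter COMMENT mode (saw '/*')
exit COMMENT mode (now at pos=41)
pos=42: emit ID 'a' (now at pos=43)
pos=43: emit RPAREN ')'
DONE. 4 tokens: [LPAREN, LPAREN, ID, RPAREN]

Answer: LPAREN LPAREN ID RPAREN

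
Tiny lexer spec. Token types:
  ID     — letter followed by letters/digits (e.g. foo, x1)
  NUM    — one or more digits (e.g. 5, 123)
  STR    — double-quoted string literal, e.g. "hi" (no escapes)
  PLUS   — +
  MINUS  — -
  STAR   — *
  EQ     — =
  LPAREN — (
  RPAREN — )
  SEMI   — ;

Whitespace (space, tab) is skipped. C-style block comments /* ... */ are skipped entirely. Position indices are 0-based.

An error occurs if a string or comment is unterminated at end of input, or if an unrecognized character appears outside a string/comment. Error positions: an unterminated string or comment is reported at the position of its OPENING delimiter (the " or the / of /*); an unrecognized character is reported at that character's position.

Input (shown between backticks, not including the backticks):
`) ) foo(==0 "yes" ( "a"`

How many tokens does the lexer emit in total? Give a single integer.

Answer: 10

Derivation:
pos=0: emit RPAREN ')'
pos=2: emit RPAREN ')'
pos=4: emit ID 'foo' (now at pos=7)
pos=7: emit LPAREN '('
pos=8: emit EQ '='
pos=9: emit EQ '='
pos=10: emit NUM '0' (now at pos=11)
pos=12: enter STRING mode
pos=12: emit STR "yes" (now at pos=17)
pos=18: emit LPAREN '('
pos=20: enter STRING mode
pos=20: emit STR "a" (now at pos=23)
DONE. 10 tokens: [RPAREN, RPAREN, ID, LPAREN, EQ, EQ, NUM, STR, LPAREN, STR]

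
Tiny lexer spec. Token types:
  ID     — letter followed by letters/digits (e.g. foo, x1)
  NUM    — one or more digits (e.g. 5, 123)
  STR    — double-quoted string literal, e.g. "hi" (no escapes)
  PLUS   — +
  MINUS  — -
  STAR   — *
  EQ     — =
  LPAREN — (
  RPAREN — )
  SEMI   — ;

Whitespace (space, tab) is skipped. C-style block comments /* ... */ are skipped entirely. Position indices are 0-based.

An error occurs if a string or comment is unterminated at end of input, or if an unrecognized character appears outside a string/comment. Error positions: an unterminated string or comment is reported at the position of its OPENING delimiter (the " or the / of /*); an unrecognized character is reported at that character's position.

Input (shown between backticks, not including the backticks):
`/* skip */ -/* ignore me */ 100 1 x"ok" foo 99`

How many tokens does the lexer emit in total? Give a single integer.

Answer: 7

Derivation:
pos=0: enter COMMENT mode (saw '/*')
exit COMMENT mode (now at pos=10)
pos=11: emit MINUS '-'
pos=12: enter COMMENT mode (saw '/*')
exit COMMENT mode (now at pos=27)
pos=28: emit NUM '100' (now at pos=31)
pos=32: emit NUM '1' (now at pos=33)
pos=34: emit ID 'x' (now at pos=35)
pos=35: enter STRING mode
pos=35: emit STR "ok" (now at pos=39)
pos=40: emit ID 'foo' (now at pos=43)
pos=44: emit NUM '99' (now at pos=46)
DONE. 7 tokens: [MINUS, NUM, NUM, ID, STR, ID, NUM]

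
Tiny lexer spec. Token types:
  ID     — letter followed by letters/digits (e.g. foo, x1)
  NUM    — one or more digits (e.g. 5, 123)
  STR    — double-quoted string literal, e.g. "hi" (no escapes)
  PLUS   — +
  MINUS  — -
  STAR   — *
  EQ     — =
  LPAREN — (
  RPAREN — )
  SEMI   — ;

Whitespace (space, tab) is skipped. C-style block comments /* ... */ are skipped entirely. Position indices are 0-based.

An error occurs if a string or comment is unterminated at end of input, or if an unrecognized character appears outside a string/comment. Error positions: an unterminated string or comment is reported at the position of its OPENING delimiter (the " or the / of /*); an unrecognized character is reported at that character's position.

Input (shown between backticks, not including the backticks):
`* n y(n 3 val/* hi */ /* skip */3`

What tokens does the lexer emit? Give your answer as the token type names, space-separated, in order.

Answer: STAR ID ID LPAREN ID NUM ID NUM

Derivation:
pos=0: emit STAR '*'
pos=2: emit ID 'n' (now at pos=3)
pos=4: emit ID 'y' (now at pos=5)
pos=5: emit LPAREN '('
pos=6: emit ID 'n' (now at pos=7)
pos=8: emit NUM '3' (now at pos=9)
pos=10: emit ID 'val' (now at pos=13)
pos=13: enter COMMENT mode (saw '/*')
exit COMMENT mode (now at pos=21)
pos=22: enter COMMENT mode (saw '/*')
exit COMMENT mode (now at pos=32)
pos=32: emit NUM '3' (now at pos=33)
DONE. 8 tokens: [STAR, ID, ID, LPAREN, ID, NUM, ID, NUM]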